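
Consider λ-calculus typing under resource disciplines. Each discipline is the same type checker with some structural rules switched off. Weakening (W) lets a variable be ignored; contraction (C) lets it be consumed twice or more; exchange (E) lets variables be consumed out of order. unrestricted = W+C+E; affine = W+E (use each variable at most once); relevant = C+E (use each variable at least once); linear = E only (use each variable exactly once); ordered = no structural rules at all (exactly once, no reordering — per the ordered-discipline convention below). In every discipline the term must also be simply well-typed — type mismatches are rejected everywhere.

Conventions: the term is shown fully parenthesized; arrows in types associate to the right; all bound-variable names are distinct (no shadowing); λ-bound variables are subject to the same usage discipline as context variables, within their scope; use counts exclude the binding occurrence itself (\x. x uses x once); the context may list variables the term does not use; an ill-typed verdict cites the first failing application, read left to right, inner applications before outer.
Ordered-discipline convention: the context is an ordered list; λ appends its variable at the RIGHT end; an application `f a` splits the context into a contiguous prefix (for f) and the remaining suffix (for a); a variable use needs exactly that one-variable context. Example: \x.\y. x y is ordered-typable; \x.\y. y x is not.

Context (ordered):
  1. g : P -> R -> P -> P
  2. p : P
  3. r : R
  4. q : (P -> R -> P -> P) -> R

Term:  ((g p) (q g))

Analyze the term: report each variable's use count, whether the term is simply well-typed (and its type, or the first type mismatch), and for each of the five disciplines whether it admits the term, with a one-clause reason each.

usage: g=2, p=1, r=0, q=1
uses in reading order: g, p, q, g
typing: well-typed at P -> P
ordered: ✗ — g ×2 used more than once (contraction); unused: r — weakening required
linear: ✗ — g ×2 used more than once (contraction); unused: r — weakening required
affine: ✗ — g ×2 used more than once (contraction)
relevant: ✗ — unused: r — weakening required
unrestricted: ✓ — typability at P -> P is all that's needed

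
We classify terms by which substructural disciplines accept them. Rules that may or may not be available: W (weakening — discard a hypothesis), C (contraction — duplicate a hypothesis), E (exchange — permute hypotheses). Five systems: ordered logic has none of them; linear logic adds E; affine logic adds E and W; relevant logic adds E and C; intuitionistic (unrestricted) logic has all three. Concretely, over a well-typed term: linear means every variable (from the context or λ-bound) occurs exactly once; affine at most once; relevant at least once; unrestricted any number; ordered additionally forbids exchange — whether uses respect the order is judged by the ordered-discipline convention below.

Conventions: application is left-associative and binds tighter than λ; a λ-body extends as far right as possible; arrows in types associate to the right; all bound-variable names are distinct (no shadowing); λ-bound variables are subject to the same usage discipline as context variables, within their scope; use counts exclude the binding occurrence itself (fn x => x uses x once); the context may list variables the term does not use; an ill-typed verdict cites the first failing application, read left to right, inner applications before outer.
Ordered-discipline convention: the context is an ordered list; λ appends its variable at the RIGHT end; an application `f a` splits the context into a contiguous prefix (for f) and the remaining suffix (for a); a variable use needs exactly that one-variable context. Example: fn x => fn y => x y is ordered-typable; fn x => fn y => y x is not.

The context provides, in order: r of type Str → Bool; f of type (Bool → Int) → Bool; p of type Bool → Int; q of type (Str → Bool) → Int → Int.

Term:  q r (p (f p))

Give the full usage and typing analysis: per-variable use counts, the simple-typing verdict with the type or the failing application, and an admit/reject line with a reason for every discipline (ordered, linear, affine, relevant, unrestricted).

use counts: r=1, f=1, p=2, q=1
left-to-right use order: q, r, p, f, p
typing: well-typed at Int
ordered: ✗, uses contraction: p ×2
linear: ✗, uses contraction: p ×2
affine: ✗, uses contraction: p ×2
relevant: ✓, every one of r, f, p, q appears
unrestricted: ✓, well-typed at Int; no restrictions here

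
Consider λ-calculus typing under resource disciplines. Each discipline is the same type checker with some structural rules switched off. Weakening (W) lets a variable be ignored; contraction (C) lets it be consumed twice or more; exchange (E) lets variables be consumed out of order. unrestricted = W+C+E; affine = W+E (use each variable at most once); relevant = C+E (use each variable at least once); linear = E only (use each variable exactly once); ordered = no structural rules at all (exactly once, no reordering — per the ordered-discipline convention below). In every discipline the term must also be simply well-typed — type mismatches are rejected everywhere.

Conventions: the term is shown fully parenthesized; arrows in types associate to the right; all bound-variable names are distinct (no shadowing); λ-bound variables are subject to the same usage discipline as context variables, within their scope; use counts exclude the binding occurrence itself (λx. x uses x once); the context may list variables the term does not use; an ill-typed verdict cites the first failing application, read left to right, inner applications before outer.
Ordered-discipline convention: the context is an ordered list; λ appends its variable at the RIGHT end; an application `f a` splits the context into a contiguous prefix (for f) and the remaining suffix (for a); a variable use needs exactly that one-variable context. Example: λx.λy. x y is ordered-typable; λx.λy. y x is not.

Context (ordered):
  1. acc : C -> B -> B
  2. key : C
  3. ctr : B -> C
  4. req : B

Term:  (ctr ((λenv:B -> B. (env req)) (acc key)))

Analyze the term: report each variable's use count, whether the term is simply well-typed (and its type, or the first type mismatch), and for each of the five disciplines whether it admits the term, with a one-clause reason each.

variable uses: acc=1; key=1; ctr=1; req=1; env (bound)=1
use order (left to right): ctr, env, req, acc, key
typing: well-typed at C
ordered: ✗ — use order ctr, env, req, acc, key needs exchange
linear: ✓ — acc, key, ctr, req, env: one use apiece
affine: ✓ — no duplicate uses among acc, key, ctr, req, env
relevant: ✓ — at least one use each (acc, key, ctr, req, env)
unrestricted: ✓ — typability at C is all that's needed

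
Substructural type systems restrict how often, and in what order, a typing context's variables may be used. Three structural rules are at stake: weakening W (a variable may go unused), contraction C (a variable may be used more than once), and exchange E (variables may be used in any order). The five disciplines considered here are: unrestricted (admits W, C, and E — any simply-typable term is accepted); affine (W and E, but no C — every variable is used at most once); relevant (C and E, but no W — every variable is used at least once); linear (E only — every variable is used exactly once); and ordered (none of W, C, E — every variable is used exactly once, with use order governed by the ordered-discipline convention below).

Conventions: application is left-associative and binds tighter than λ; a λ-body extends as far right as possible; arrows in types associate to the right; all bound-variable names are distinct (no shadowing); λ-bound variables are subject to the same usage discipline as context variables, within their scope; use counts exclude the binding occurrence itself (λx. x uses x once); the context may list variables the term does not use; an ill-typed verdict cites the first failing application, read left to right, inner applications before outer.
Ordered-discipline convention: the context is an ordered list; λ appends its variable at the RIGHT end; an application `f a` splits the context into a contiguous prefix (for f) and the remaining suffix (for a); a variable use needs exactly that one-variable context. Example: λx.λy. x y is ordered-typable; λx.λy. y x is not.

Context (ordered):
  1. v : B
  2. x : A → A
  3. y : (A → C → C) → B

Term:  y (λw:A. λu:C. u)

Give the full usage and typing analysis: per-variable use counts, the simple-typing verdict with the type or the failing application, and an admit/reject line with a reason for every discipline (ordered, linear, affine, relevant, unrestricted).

variable uses: v: 0×, x: 0×, y: 1×, w (λ-bound): 0×, u (λ-bound): 1×
left-to-right use order: y, u
typing: well-typed at B
ordered ✗ (needs weakening: v, x, w unused)
linear ✗ (needs weakening: v, x, w unused)
affine ✓ (none of v, x, y, w, u used more than once)
relevant ✗ (needs weakening: v, x, w unused)
unrestricted ✓ (type-checks (B) and nothing is barred)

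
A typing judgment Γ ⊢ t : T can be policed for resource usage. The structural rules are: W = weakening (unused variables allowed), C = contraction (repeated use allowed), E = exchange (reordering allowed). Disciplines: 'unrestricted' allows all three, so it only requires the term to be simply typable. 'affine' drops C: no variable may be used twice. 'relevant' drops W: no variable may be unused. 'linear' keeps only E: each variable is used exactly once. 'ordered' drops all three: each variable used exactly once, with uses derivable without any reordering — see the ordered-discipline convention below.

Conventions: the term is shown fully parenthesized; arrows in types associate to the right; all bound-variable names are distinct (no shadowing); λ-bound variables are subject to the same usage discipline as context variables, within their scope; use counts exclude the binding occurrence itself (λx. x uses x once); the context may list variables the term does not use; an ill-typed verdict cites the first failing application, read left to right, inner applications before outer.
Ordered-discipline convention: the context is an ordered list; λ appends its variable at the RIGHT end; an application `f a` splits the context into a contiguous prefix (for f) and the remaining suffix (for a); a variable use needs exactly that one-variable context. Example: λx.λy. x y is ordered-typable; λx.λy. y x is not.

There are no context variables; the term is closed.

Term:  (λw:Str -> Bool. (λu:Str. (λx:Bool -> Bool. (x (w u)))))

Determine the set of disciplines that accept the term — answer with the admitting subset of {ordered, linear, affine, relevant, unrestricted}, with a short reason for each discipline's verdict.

admitted in: linear, affine, relevant, unrestricted
counts: w (bound): 1, u (bound): 1, x (bound): 1
use order (left to right): x, w, u
typing: ✓ — (Str -> Bool) -> Str -> (Bool -> Bool) -> Bool
ordered ✗ (no ordered split (uses run x, w, u))
linear ✓ (single use per variable (w, u, x))
affine ✓ (w, u, x: no repeats, contraction unneeded)
relevant ✓ (at least one use each (w, u, x))
unrestricted ✓ (type-checks ((Str -> Bool) -> Str -> (Bool -> Bool) -> Bool) and nothing is barred)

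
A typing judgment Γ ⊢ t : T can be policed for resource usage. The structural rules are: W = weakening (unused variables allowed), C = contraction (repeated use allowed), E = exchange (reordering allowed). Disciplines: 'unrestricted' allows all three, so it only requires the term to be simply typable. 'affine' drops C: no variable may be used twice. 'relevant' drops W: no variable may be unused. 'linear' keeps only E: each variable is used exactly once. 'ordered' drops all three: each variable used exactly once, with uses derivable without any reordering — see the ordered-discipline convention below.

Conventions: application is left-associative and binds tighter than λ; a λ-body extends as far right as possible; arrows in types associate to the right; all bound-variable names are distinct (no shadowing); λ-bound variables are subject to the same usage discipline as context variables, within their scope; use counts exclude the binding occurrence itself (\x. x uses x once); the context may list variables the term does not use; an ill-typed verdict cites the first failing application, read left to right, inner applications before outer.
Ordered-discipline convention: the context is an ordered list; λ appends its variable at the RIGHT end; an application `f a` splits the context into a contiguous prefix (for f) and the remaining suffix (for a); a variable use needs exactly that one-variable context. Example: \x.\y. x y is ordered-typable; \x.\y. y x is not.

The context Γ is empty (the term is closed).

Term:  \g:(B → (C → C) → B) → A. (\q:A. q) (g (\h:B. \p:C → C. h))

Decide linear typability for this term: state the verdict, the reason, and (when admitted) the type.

no — unused: p — weakening required
counts: g (bound): 1×, q (bound): 1×, h (bound): 1×, p (bound): 0×
order of uses: q, g, h
typing: ✓ — ((B → (C → C) → B) → A) → A
across the five disciplines: ordered ✗ · linear ✗ · affine ✓ · relevant ✗ · unrestricted ✓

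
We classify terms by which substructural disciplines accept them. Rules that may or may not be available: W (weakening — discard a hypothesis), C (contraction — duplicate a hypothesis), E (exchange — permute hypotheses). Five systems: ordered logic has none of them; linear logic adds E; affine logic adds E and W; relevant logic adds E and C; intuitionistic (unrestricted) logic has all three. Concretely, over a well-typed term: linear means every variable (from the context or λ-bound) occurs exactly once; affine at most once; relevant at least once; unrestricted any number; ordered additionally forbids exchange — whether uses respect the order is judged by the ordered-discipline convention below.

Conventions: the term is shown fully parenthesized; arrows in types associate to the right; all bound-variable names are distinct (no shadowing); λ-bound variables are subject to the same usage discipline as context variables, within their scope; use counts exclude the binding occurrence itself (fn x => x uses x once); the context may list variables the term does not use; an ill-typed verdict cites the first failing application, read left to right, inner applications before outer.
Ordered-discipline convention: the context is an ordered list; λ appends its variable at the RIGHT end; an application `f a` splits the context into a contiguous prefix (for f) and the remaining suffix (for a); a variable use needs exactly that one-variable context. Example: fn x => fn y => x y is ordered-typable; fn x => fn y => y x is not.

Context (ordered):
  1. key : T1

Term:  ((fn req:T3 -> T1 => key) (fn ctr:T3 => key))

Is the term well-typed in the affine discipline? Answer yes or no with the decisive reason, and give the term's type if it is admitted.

no — needs contraction — key ×2
variable uses: key: 2, req [bound]: 0, ctr [bound]: 0
order of uses: key, key
typing: well-typed at T1
per-discipline verdicts: ordered ✗ | linear ✗ | affine ✗ | relevant ✗ | unrestricted ✓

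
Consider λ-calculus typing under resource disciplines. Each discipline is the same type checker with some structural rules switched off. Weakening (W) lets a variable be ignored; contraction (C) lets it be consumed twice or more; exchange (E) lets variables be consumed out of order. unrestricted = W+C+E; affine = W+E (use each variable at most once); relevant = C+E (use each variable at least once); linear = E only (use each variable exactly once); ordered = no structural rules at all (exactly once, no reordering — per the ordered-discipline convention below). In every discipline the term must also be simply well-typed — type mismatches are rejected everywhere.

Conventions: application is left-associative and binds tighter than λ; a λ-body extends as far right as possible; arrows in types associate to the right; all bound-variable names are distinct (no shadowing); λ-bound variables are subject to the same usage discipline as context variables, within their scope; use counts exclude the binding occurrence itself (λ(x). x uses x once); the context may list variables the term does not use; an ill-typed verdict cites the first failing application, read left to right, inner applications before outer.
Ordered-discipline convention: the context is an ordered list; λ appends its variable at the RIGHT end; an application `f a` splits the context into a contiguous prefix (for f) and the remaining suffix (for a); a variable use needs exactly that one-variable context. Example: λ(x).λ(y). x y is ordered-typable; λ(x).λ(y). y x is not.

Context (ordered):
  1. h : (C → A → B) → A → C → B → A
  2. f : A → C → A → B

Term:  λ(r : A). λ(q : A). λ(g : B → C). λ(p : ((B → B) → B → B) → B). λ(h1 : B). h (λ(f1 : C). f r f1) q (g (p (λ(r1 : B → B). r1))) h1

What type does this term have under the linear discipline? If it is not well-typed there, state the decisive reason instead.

term : A → A → (B → C) → (((B → B) → B → B) → B) → B → A
use counts: h=1; f=1; r (bound)=1; q (bound)=1; g (bound)=1; p (bound)=1; h1 (bound)=1; f1 (bound)=1; r1 (bound)=1
use order (left to right): h, f, r, f1, q, g, p, r1, h1
typing: ✓ — A → A → (B → C) → (((B → B) → B → B) → B) → B → A
per-discipline verdicts: ordered ✓, linear ✓, affine ✓, relevant ✓, unrestricted ✓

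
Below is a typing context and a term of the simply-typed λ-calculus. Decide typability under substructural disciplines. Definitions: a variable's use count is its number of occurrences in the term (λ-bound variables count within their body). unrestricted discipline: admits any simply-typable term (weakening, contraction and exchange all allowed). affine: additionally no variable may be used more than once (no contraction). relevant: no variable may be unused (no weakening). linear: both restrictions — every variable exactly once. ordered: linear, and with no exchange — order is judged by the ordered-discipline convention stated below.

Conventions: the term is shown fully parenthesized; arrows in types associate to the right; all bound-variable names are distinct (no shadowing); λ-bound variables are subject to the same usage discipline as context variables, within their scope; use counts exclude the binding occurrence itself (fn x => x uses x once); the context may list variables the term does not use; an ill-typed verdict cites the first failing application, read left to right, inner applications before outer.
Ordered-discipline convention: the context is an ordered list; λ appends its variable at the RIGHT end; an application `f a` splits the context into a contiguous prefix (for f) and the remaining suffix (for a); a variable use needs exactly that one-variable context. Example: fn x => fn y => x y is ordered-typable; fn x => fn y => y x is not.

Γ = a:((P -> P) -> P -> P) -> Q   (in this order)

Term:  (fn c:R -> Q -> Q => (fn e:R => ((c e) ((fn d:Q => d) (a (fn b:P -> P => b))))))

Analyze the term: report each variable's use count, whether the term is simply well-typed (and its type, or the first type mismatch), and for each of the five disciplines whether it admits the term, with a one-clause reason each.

use counts: a=1; c (λ-bound)=1; e (λ-bound)=1; d (λ-bound)=1; b (λ-bound)=1
left-to-right use order: c, e, d, a, b
typing: well-typed — term : (R -> Q -> Q) -> R -> Q
ordered: ✗, use order c, e, d, a, b needs exchange
linear: ✓, exactly-once usage across a, c, e, d, b
affine: ✓, a, c, e, d, b: no repeats, contraction unneeded
relevant: ✓, every one of a, c, e, d, b appears
unrestricted: ✓, typability at (R -> Q -> Q) -> R -> Q is all that's needed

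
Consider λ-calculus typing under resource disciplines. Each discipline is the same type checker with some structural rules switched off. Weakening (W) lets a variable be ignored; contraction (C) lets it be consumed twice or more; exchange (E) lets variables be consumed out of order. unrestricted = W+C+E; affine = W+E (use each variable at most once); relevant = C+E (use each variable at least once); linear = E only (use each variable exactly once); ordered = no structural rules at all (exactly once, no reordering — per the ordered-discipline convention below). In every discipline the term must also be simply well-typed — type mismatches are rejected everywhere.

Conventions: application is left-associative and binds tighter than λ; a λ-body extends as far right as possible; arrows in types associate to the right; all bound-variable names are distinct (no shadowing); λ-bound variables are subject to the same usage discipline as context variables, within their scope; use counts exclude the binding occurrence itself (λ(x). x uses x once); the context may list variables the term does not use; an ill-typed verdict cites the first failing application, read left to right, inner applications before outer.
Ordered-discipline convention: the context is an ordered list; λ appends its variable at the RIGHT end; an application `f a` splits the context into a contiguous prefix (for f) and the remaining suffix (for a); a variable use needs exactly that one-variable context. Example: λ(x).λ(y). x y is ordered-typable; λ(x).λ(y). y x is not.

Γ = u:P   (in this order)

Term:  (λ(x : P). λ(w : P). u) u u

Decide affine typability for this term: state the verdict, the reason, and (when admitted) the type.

no — needs contraction — u ×3
use counts: u: 3, x [bound]: 0, w [bound]: 0
uses in reading order: u, u, u
typing: the term checks, with type P
per-discipline verdicts: ordered ✗, linear ✗, affine ✗, relevant ✗, unrestricted ✓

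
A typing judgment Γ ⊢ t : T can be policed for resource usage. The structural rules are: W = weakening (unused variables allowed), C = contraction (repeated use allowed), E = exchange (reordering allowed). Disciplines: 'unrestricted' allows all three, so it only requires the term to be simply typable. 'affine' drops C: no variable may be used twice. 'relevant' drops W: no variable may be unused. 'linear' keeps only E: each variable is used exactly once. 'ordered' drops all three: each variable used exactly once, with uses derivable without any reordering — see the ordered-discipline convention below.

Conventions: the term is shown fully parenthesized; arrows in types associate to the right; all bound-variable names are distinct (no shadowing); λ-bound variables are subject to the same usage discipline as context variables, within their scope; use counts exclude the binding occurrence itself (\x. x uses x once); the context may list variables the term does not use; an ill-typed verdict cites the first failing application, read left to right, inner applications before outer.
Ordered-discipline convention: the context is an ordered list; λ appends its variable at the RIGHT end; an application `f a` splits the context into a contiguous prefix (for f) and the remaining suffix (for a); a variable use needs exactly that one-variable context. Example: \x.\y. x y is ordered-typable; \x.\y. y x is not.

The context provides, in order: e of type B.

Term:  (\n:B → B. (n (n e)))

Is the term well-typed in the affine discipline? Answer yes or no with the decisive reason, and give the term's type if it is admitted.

no — n ×2 used more than once (contraction)
use counts: e ×1, n [bound] ×2
order of uses: n, n, e
typing: well-typed — term : (B → B) → B
summary: ordered ✗; linear ✗; affine ✗; relevant ✓; unrestricted ✓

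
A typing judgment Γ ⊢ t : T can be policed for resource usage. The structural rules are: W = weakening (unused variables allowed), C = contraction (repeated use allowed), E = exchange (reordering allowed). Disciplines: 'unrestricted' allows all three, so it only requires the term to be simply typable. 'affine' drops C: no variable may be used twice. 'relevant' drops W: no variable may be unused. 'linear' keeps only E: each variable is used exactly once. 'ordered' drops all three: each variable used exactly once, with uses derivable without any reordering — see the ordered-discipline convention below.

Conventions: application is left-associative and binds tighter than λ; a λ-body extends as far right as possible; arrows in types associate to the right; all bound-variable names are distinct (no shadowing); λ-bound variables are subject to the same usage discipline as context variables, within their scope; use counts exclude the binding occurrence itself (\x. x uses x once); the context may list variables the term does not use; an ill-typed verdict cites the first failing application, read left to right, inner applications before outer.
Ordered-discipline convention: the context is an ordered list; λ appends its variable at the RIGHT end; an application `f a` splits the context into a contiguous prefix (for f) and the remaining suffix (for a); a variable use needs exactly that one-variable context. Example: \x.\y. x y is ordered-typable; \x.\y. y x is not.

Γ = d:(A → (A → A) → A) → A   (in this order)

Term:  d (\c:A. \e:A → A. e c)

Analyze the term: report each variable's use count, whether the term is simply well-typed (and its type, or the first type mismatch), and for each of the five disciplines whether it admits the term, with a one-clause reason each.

counts: d ×1; c (bound) ×1; e (bound) ×1
use order (left to right): d, e, c
typing: the term checks, with type A
ordered: ✗, no ordered split (uses run d, e, c)
linear: ✓, each of d, c, e used exactly once
affine: ✓, no duplicate uses among d, c, e
relevant: ✓, d, c, e: all used, weakening unneeded
unrestricted: ✓, typability at A is all that's needed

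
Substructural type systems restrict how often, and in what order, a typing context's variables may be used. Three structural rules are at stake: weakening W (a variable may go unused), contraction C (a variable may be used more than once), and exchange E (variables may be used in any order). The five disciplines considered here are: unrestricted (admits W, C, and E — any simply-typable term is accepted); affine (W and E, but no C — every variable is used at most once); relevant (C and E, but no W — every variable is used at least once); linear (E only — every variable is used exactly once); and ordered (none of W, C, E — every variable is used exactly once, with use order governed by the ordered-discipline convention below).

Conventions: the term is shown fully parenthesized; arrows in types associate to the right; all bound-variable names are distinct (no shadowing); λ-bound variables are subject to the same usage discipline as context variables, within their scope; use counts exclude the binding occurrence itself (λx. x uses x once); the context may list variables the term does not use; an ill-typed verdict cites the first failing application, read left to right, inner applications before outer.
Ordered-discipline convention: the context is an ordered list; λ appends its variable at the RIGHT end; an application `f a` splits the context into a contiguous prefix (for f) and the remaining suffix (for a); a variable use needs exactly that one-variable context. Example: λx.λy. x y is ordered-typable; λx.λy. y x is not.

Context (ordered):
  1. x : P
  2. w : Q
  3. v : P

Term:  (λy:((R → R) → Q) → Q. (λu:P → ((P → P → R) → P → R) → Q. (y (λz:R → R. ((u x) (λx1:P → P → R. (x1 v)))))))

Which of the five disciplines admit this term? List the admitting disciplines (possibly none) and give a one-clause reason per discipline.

admitting disciplines: affine, unrestricted
usage: x: 1; w: 0; v: 1; y (λ-bound): 1; u (λ-bound): 1; z (λ-bound): 0; x1 (λ-bound): 1
uses in reading order: y, u, x, x1, v
typing: ✓ — (((R → R) → Q) → Q) → (P → ((P → P → R) → P → R) → Q) → Q
ordered: ✗, w, z never used (weakening)
linear: ✗, w, z never used (weakening)
affine: ✓, at most one use each (x, w, v, y, u, z, x1)
relevant: ✗, w, z never used (weakening)
unrestricted: ✓, typability at (((R → R) → Q) → Q) → (P → ((P → P → R) → P → R) → Q) → Q is all that's needed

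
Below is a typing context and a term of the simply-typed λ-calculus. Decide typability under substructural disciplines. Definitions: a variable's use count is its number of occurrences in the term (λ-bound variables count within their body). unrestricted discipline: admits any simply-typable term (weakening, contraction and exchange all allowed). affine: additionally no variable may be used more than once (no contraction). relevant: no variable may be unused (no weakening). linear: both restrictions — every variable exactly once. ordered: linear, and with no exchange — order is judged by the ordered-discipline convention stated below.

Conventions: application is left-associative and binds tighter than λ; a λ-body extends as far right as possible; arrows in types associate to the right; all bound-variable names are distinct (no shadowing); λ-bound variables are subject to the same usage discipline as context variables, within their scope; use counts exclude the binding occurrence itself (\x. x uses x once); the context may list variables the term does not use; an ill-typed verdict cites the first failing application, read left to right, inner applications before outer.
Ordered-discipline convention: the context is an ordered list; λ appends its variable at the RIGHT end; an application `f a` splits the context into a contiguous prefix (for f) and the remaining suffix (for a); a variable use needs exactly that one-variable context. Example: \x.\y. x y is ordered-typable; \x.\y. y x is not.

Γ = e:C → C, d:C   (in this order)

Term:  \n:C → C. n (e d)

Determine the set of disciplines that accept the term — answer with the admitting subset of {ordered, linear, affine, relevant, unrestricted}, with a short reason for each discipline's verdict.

accepted by: linear, affine, relevant, unrestricted
counts: e: 1×; d: 1×; n [bound]: 1×
use order (left to right): n, e, d
typing: well-typed — term : (C → C) → C
ordered ✗ (no ordered split (uses run n, e, d))
linear ✓ (each of e, d, n used exactly once)
affine ✓ (e, d, n: no repeats, contraction unneeded)
relevant ✓ (every one of e, d, n appears)
unrestricted ✓ (well-typed at (C → C) → C; no restrictions here)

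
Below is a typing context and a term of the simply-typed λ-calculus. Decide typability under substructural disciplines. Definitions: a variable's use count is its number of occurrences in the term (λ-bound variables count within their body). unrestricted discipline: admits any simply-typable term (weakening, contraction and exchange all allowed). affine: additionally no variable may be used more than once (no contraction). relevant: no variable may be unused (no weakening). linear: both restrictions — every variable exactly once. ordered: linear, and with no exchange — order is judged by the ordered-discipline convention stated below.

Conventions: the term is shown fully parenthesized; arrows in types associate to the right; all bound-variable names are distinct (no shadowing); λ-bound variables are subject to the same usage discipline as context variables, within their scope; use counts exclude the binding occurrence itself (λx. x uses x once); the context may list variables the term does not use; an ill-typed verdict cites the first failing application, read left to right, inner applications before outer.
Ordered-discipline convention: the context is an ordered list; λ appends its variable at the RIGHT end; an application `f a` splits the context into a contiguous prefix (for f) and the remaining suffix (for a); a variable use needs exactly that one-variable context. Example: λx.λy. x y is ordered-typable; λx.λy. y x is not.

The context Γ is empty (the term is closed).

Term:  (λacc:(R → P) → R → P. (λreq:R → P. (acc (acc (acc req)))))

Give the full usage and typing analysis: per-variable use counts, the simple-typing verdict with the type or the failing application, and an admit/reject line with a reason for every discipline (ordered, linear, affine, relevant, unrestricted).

variable uses: acc (λ-bound): 3; req (λ-bound): 1
left-to-right use order: acc, acc, acc, req
typing: well-typed — term : ((R → P) → R → P) → (R → P) → R → P
ordered: ✗, repeated use of acc ×3
linear: ✗, repeated use of acc ×3
affine: ✗, repeated use of acc ×3
relevant: ✓, none of acc, req goes unused
unrestricted: ✓, type-checks (((R → P) → R → P) → (R → P) → R → P) and nothing is barred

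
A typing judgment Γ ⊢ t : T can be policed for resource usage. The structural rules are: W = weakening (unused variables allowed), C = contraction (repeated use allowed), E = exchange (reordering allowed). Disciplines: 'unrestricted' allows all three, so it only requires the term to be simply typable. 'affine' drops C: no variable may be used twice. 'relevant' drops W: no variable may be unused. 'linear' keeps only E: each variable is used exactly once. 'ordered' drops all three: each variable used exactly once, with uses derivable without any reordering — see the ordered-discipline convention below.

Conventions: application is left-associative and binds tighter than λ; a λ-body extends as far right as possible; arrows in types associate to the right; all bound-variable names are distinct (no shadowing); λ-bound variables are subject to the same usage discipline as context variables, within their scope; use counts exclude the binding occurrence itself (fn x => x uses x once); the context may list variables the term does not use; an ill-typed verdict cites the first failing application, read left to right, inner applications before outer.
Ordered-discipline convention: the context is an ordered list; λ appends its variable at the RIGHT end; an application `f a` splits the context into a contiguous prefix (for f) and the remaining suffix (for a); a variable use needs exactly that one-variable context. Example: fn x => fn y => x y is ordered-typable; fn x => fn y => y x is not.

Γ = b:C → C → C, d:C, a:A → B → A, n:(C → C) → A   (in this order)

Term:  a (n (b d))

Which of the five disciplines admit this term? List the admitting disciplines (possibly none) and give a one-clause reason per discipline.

accepted by: linear, affine, relevant, unrestricted
usage: b ×1, d ×1, a ×1, n ×1
left-to-right use order: a, n, b, d
typing: ✓ — B → A
ordered: ✗ — no ordered split (uses run a, n, b, d)
linear: ✓ — b, d, a, n: one use apiece
affine: ✓ — none of b, d, a, n used more than once
relevant: ✓ — b, d, a, n: all used, weakening unneeded
unrestricted: ✓ — type-checks (B → A) and nothing is barred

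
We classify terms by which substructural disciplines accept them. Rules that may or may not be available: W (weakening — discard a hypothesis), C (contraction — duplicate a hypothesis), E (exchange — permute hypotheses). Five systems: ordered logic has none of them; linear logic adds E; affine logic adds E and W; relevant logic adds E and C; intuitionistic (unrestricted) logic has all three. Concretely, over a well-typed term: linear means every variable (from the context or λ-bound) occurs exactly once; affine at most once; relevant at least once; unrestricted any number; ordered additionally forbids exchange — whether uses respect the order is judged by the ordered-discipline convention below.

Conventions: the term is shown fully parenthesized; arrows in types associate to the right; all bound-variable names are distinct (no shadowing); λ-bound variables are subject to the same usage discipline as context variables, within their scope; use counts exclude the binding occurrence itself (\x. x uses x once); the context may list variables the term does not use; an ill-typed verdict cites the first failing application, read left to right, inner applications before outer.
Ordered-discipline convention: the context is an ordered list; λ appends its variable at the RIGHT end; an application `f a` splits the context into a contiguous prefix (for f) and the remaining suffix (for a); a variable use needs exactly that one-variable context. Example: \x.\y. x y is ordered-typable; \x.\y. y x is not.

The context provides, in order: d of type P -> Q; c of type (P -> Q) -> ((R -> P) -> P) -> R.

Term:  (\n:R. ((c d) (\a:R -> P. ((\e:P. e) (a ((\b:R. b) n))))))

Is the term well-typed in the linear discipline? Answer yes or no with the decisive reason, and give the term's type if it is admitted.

yes — exactly-once usage across d, c, n, a, e, b; term : R -> R
usage: d: 1×, c: 1×, n (bound): 1×, a (bound): 1×, e (bound): 1×, b (bound): 1×
order of uses: c, d, e, a, b, n
typing: the term checks, with type R -> R
all disciplines: ordered ✗; linear ✓; affine ✓; relevant ✓; unrestricted ✓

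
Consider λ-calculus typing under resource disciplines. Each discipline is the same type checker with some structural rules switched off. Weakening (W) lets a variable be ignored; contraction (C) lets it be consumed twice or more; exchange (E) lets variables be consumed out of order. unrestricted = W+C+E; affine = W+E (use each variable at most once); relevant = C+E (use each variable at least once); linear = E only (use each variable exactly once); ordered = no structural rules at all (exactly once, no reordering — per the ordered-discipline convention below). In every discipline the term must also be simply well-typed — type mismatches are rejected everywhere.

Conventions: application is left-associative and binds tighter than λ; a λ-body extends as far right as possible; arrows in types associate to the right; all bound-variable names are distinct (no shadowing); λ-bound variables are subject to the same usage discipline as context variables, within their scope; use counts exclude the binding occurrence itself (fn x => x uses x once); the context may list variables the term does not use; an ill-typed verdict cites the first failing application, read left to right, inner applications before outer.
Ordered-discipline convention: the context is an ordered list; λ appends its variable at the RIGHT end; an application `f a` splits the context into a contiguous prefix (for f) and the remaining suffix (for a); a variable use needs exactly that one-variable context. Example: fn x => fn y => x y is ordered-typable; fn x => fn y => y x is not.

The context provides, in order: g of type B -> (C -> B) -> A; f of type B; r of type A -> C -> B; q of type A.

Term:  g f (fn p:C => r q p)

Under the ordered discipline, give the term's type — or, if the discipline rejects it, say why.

term : A
use counts: g: 1; f: 1; r: 1; q: 1; p (λ-bound): 1
left-to-right use order: g, f, r, q, p
typing: well-typed at A
summary: ordered ✓ · linear ✓ · affine ✓ · relevant ✓ · unrestricted ✓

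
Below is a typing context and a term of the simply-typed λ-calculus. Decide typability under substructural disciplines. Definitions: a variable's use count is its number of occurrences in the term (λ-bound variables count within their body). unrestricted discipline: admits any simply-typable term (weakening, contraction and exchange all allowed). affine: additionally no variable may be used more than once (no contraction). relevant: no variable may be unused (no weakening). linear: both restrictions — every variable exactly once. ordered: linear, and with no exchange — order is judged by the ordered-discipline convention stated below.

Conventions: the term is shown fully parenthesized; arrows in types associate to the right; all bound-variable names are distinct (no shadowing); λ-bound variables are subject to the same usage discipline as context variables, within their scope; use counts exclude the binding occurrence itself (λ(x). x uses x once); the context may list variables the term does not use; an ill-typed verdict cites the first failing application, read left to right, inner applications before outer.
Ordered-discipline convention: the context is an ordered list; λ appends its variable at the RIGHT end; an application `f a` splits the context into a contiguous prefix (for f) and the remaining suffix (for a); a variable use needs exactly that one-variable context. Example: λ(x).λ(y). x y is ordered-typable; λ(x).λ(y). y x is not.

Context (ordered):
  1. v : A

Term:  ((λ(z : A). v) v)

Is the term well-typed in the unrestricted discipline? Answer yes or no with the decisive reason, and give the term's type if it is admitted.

yes — typability at A is all that's needed; term : A
counts: v: 2; z [bound]: 0
use order (left to right): v, v
typing: the term checks, with type A
per-discipline verdicts: ordered ✗ | linear ✗ | affine ✗ | relevant ✗ | unrestricted ✓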